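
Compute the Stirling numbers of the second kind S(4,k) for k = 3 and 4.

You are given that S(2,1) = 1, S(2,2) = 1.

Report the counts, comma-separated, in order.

6, 1

[3] T[3,2]:2*1+1=3 · T[3,3]:3*0+1=1
[4] T[4,3]:3*1+3=6 · T[4,4]:4*0+1=1
Read S(4,3) = 6, S(4,4) = 1.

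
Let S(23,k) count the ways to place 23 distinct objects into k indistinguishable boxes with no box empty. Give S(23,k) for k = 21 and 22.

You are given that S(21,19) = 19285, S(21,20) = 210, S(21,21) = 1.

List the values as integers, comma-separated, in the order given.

28336, 253

@22  (22,20):210·20+19285→23485, (22,21):1·21+210→231, (22,22):0·22+1→1
@23  (23,21):231·21+23485→28336, (23,22):1·22+231→253
Read S(23,21) = 28336, S(23,22) = 253.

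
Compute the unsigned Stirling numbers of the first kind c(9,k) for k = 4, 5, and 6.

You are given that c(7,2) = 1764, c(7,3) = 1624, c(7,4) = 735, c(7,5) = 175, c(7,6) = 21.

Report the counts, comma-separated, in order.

67284, 22449, 4536

r8: T_8,3=7×1624+1764=13132; T_8,4=7×735+1624=6769; T_8,5=7×175+735=1960; T_8,6=7×21+175=322
r9: T_9,4=8×6769+13132=67284; T_9,5=8×1960+6769=22449; T_9,6=8×322+1960=4536
Read c(9,4) = 67284, c(9,5) = 22449, c(9,6) = 4536.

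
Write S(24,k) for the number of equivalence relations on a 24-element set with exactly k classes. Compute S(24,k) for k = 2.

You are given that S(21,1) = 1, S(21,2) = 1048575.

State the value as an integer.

r22: T_22,1=1×1+0=1; T_22,2=2×1048575+1=2097151
r23: T_23,1=1×1+0=1; T_23,2=2×2097151+1=4194303
r24: T_24,2=2×4194303+1=8388607
Read S(24,2) = 8388607.

8388607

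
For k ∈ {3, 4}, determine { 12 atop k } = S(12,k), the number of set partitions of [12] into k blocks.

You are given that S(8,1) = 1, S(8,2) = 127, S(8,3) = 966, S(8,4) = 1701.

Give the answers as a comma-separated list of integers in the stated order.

r9: T_9,1=1×1+0=1; T_9,2=2×127+1=255; T_9,3=3×966+127=3025; T_9,4=4×1701+966=7770
r10: T_10,1=1×1+0=1; T_10,2=2×255+1=511; T_10,3=3×3025+255=9330; T_10,4=4×7770+3025=34105
r11: T_11,2=2×511+1=1023; T_11,3=3×9330+511=28501; T_11,4=4×34105+9330=145750
r12: T_12,3=3×28501+1023=86526; T_12,4=4×145750+28501=611501
Read S(12,3) = 86526, S(12,4) = 611501.

86526, 611501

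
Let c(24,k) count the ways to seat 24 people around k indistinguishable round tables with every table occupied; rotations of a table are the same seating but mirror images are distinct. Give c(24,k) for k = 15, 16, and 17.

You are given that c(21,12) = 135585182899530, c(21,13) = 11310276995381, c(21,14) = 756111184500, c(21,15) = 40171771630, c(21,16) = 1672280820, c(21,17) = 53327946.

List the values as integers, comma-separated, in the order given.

2406046038644556, 137272511800831, 6400590336096

row 22: T[22][13]=21·11310276995381+135585182899530=373100999802531  T[22][14]=21·756111184500+11310276995381=27188611869881  T[22][15]=21·40171771630+756111184500=1599718388730  T[22][16]=21·1672280820+40171771630=75289668850  T[22][17]=21·53327946+1672280820=2792167686
row 23: T[23][14]=22·27188611869881+373100999802531=971250460939913  T[23][15]=22·1599718388730+27188611869881=62382416421941  T[23][16]=22·75289668850+1599718388730=3256091103430  T[23][17]=22·2792167686+75289668850=136717357942
row 24: T[24][15]=23·62382416421941+971250460939913=2406046038644556  T[24][16]=23·3256091103430+62382416421941=137272511800831  T[24][17]=23·136717357942+3256091103430=6400590336096
Read c(24,15) = 2406046038644556, c(24,16) = 137272511800831, c(24,17) = 6400590336096.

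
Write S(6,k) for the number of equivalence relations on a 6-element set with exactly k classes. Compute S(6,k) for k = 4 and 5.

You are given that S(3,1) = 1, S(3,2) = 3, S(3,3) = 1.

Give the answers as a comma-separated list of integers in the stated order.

@4  (4,2):3·2+1→7, (4,3):1·3+3→6, (4,4):0·4+1→1
@5  (5,3):6·3+7→25, (5,4):1·4+6→10, (5,5):0·5+1→1
@6  (6,4):10·4+25→65, (6,5):1·5+10→15
Read S(6,4) = 65, S(6,5) = 15.

65, 15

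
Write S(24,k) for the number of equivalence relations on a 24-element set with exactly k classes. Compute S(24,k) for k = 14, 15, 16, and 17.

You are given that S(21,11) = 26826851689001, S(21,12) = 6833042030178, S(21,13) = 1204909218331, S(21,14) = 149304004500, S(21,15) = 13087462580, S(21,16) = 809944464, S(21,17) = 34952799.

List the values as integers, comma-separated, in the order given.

1362091021641000, 195820242247080, 20677182465555, 1610949936915

row 22: T[22][12]=12·6833042030178+26826851689001=108823356051137  T[22][13]=13·1204909218331+6833042030178=22496861868481  T[22][14]=14·149304004500+1204909218331=3295165281331  T[22][15]=15·13087462580+149304004500=345615943200  T[22][16]=16·809944464+13087462580=26046574004  T[22][17]=17·34952799+809944464=1404142047
row 23: T[23][13]=13·22496861868481+108823356051137=401282560341390  T[23][14]=14·3295165281331+22496861868481=68629175807115  T[23][15]=15·345615943200+3295165281331=8479404429331  T[23][16]=16·26046574004+345615943200=762361127264  T[23][17]=17·1404142047+26046574004=49916988803
row 24: T[24][14]=14·68629175807115+401282560341390=1362091021641000  T[24][15]=15·8479404429331+68629175807115=195820242247080  T[24][16]=16·762361127264+8479404429331=20677182465555  T[24][17]=17·49916988803+762361127264=1610949936915
Read S(24,14) = 1362091021641000, S(24,15) = 195820242247080, S(24,16) = 20677182465555, S(24,17) = 1610949936915.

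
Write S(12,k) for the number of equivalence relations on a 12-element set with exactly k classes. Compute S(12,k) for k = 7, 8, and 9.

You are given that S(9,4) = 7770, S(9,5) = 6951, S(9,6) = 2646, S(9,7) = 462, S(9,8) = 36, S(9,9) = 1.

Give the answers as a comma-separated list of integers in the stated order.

627396, 159027, 22275

[10] T[10,5]:5*6951+7770=42525 · T[10,6]:6*2646+6951=22827 · T[10,7]:7*462+2646=5880 · T[10,8]:8*36+462=750 · T[10,9]:9*1+36=45
[11] T[11,6]:6*22827+42525=179487 · T[11,7]:7*5880+22827=63987 · T[11,8]:8*750+5880=11880 · T[11,9]:9*45+750=1155
[12] T[12,7]:7*63987+179487=627396 · T[12,8]:8*11880+63987=159027 · T[12,9]:9*1155+11880=22275
Read S(12,7) = 627396, S(12,8) = 159027, S(12,9) = 22275.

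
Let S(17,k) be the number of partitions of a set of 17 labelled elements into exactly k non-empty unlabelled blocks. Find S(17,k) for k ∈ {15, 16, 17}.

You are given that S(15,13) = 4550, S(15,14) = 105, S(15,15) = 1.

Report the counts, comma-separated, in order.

[16] T[16,14]:14*105+4550=6020 · T[16,15]:15*1+105=120 · T[16,16]:16*0+1=1
[17] T[17,15]:15*120+6020=7820 · T[17,16]:16*1+120=136 · T[17,17]:17*0+1=1
Read S(17,15) = 7820, S(17,16) = 136, S(17,17) = 1.

7820, 136, 1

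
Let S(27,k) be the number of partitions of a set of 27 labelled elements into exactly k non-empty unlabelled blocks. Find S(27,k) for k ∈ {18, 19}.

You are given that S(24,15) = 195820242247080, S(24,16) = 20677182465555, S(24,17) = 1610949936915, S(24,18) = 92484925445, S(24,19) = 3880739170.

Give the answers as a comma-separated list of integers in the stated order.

3270191625210510, 229268487458010

@25  (25,16):20677182465555·16+195820242247080→526655161695960, (25,17):1610949936915·17+20677182465555→48063331393110, (25,18):92484925445·18+1610949936915→3275678594925, (25,19):3880739170·19+92484925445→166218969675
@26  (26,17):48063331393110·17+526655161695960→1343731795378830, (26,18):3275678594925·18+48063331393110→107025546101760, (26,19):166218969675·19+3275678594925→6433839018750
@27  (27,18):107025546101760·18+1343731795378830→3270191625210510, (27,19):6433839018750·19+107025546101760→229268487458010
Read S(27,18) = 3270191625210510, S(27,19) = 229268487458010.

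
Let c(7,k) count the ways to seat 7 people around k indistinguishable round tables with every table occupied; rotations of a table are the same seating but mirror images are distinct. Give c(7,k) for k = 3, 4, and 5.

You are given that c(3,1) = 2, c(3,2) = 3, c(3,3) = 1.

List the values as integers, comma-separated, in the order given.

1624, 735, 175

i=4: T(4,1)=0+3·2=6 | T(4,2)=2+3·3=11 | T(4,3)=3+3·1=6 | T(4,4)=1+3·0=1
i=5: T(5,1)=0+4·6=24 | T(5,2)=6+4·11=50 | T(5,3)=11+4·6=35 | T(5,4)=6+4·1=10 | T(5,5)=1+4·0=1
i=6: T(6,2)=24+5·50=274 | T(6,3)=50+5·35=225 | T(6,4)=35+5·10=85 | T(6,5)=10+5·1=15
i=7: T(7,3)=274+6·225=1624 | T(7,4)=225+6·85=735 | T(7,5)=85+6·15=175
Read c(7,3) = 1624, c(7,4) = 735, c(7,5) = 175.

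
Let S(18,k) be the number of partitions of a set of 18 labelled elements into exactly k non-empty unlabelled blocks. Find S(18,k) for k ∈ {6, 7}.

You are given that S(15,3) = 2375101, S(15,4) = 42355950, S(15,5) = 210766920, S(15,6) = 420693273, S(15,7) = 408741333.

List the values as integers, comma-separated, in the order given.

110687251039, 197462483400

@16  (16,4):42355950·4+2375101→171798901, (16,5):210766920·5+42355950→1096190550, (16,6):420693273·6+210766920→2734926558, (16,7):408741333·7+420693273→3281882604
@17  (17,5):1096190550·5+171798901→5652751651, (17,6):2734926558·6+1096190550→17505749898, (17,7):3281882604·7+2734926558→25708104786
@18  (18,6):17505749898·6+5652751651→110687251039, (18,7):25708104786·7+17505749898→197462483400
Read S(18,6) = 110687251039, S(18,7) = 197462483400.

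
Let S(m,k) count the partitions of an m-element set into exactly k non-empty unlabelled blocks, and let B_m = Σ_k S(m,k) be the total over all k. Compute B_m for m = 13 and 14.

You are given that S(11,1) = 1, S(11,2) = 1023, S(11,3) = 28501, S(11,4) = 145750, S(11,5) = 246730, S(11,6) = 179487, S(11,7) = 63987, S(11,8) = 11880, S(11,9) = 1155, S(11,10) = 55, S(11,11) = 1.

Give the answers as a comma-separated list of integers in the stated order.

i=12: T(12,1)=0+1·1=1 | T(12,2)=1+2·1023=2047 | T(12,3)=1023+3·28501=86526 | T(12,4)=28501+4·145750=611501 | T(12,5)=145750+5·246730=1379400 | T(12,6)=246730+6·179487=1323652 | T(12,7)=179487+7·63987=627396 | T(12,8)=63987+8·11880=159027 | T(12,9)=11880+9·1155=22275 | T(12,10)=1155+10·55=1705 | T(12,11)=55+11·1=66 | T(12,12)=1+12·0=1
i=13: T(13,1)=0+1·1=1 | T(13,2)=1+2·2047=4095 | T(13,3)=2047+3·86526=261625 | T(13,4)=86526+4·611501=2532530 | T(13,5)=611501+5·1379400=7508501 | T(13,6)=1379400+6·1323652=9321312 | T(13,7)=1323652+7·627396=5715424 | T(13,8)=627396+8·159027=1899612 | T(13,9)=159027+9·22275=359502 | T(13,10)=22275+10·1705=39325 | T(13,11)=1705+11·66=2431 | T(13,12)=66+12·1=78 | T(13,13)=1+13·0=1
i=14: T(14,1)=0+1·1=1 | T(14,2)=1+2·4095=8191 | T(14,3)=4095+3·261625=788970 | T(14,4)=261625+4·2532530=10391745 | T(14,5)=2532530+5·7508501=40075035 | T(14,6)=7508501+6·9321312=63436373 | T(14,7)=9321312+7·5715424=49329280 | T(14,8)=5715424+8·1899612=20912320 | T(14,9)=1899612+9·359502=5135130 | T(14,10)=359502+10·39325=752752 | T(14,11)=39325+11·2431=66066 | T(14,12)=2431+12·78=3367 | T(14,13)=78+13·1=91 | T(14,14)=1+14·0=1
B_13 = ΣS(13,k) = 1+4095+261625+2532530+7508501+9321312+5715424+1899612+359502+39325+2431+78+1 = 27644437
B_14 = ΣS(14,k) = 1+8191+788970+10391745+40075035+63436373+49329280+20912320+5135130+752752+66066+3367+91+1 = 190899322

27644437, 190899322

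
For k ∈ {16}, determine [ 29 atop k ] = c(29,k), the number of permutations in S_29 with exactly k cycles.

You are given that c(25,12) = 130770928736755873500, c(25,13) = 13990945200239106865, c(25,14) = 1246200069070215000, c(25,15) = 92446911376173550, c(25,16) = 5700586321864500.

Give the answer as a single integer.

@26  (26,13):13990945200239106865·25+130770928736755873500→480544558742733545125, (26,14):1246200069070215000·25+13990945200239106865→45145946926994481865, (26,15):92446911376173550·25+1246200069070215000→3557372853474553750, (26,16):5700586321864500·25+92446911376173550→234961569422786050
@27  (27,14):45145946926994481865·26+480544558742733545125→1654339178844590073615, (27,15):3557372853474553750·26+45145946926994481865→137637641117332879365, (27,16):234961569422786050·26+3557372853474553750→9666373658466991050
@28  (28,15):137637641117332879365·27+1654339178844590073615→5370555489012577816470, (28,16):9666373658466991050·27+137637641117332879365→398629729895941637715
@29  (29,16):398629729895941637715·28+5370555489012577816470→16532187926098943672490
Read c(29,16) = 16532187926098943672490.

16532187926098943672490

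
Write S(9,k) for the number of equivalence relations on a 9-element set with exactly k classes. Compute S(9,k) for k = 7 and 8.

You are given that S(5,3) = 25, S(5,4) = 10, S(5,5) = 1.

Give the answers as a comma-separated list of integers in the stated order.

i=6: T(6,4)=25+4·10=65 | T(6,5)=10+5·1=15 | T(6,6)=1+6·0=1
i=7: T(7,5)=65+5·15=140 | T(7,6)=15+6·1=21 | T(7,7)=1+7·0=1
i=8: T(8,6)=140+6·21=266 | T(8,7)=21+7·1=28 | T(8,8)=1+8·0=1
i=9: T(9,7)=266+7·28=462 | T(9,8)=28+8·1=36
Read S(9,7) = 462, S(9,8) = 36.

462, 36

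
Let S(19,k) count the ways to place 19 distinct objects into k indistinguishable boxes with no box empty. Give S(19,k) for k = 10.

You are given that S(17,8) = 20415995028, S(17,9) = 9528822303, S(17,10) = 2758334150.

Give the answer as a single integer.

477297033785

row 18: T[18][9]=9·9528822303+20415995028=106175395755  T[18][10]=10·2758334150+9528822303=37112163803
row 19: T[19][10]=10·37112163803+106175395755=477297033785
Read S(19,10) = 477297033785.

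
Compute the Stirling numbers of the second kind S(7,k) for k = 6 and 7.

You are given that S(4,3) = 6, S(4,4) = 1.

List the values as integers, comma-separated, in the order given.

21, 1

r5: T_5,4=4×1+6=10; T_5,5=5×0+1=1
r6: T_6,5=5×1+10=15; T_6,6=6×0+1=1
r7: T_7,6=6×1+15=21; T_7,7=7×0+1=1
Read S(7,6) = 21, S(7,7) = 1.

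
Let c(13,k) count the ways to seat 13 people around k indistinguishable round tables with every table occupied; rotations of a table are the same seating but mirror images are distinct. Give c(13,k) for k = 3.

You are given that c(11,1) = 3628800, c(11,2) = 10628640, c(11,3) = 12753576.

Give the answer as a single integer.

r12: T_12,2=11×10628640+3628800=120543840; T_12,3=11×12753576+10628640=150917976
r13: T_13,3=12×150917976+120543840=1931559552
Read c(13,3) = 1931559552.

1931559552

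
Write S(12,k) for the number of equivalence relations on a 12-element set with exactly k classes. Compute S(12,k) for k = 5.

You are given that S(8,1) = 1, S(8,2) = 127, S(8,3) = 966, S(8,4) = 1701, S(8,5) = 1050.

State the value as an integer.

r9: T_9,2=2×127+1=255; T_9,3=3×966+127=3025; T_9,4=4×1701+966=7770; T_9,5=5×1050+1701=6951
r10: T_10,3=3×3025+255=9330; T_10,4=4×7770+3025=34105; T_10,5=5×6951+7770=42525
r11: T_11,4=4×34105+9330=145750; T_11,5=5×42525+34105=246730
r12: T_12,5=5×246730+145750=1379400
Read S(12,5) = 1379400.

1379400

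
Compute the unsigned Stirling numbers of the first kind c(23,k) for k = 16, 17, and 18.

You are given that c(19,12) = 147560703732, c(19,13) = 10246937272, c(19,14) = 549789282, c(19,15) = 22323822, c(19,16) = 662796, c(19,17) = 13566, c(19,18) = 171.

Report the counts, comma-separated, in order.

@20  (20,13):10246937272·19+147560703732→342252511900, (20,14):549789282·19+10246937272→20692933630, (20,15):22323822·19+549789282→973941900, (20,16):662796·19+22323822→34916946, (20,17):13566·19+662796→920550, (20,18):171·19+13566→16815
@21  (21,14):20692933630·20+342252511900→756111184500, (21,15):973941900·20+20692933630→40171771630, (21,16):34916946·20+973941900→1672280820, (21,17):920550·20+34916946→53327946, (21,18):16815·20+920550→1256850
@22  (22,15):40171771630·21+756111184500→1599718388730, (22,16):1672280820·21+40171771630→75289668850, (22,17):53327946·21+1672280820→2792167686, (22,18):1256850·21+53327946→79721796
@23  (23,16):75289668850·22+1599718388730→3256091103430, (23,17):2792167686·22+75289668850→136717357942, (23,18):79721796·22+2792167686→4546047198
Read c(23,16) = 3256091103430, c(23,17) = 136717357942, c(23,18) = 4546047198.

3256091103430, 136717357942, 4546047198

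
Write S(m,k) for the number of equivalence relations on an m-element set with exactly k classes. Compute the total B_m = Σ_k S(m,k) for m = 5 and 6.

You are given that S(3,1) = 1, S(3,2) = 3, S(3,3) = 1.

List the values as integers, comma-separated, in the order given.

i=4: T(4,1)=0+1·1=1 | T(4,2)=1+2·3=7 | T(4,3)=3+3·1=6 | T(4,4)=1+4·0=1
i=5: T(5,1)=0+1·1=1 | T(5,2)=1+2·7=15 | T(5,3)=7+3·6=25 | T(5,4)=6+4·1=10 | T(5,5)=1+5·0=1
i=6: T(6,1)=0+1·1=1 | T(6,2)=1+2·15=31 | T(6,3)=15+3·25=90 | T(6,4)=25+4·10=65 | T(6,5)=10+5·1=15 | T(6,6)=1+6·0=1
B_5 = ΣS(5,k) = 1+15+25+10+1 = 52
B_6 = ΣS(6,k) = 1+31+90+65+15+1 = 203

52, 203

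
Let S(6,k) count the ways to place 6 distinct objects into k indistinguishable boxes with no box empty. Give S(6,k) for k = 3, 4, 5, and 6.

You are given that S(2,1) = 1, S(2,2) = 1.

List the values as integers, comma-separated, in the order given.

r3: T_3,1=1×1+0=1; T_3,2=2×1+1=3; T_3,3=3×0+1=1
r4: T_4,1=1×1+0=1; T_4,2=2×3+1=7; T_4,3=3×1+3=6; T_4,4=4×0+1=1
r5: T_5,2=2×7+1=15; T_5,3=3×6+7=25; T_5,4=4×1+6=10; T_5,5=5×0+1=1
r6: T_6,3=3×25+15=90; T_6,4=4×10+25=65; T_6,5=5×1+10=15; T_6,6=6×0+1=1
Read S(6,3) = 90, S(6,4) = 65, S(6,5) = 15, S(6,6) = 1.

90, 65, 15, 1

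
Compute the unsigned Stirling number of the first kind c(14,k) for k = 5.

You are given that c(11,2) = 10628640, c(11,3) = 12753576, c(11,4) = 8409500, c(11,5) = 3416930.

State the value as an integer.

9957703756

r12: T_12,3=11×12753576+10628640=150917976; T_12,4=11×8409500+12753576=105258076; T_12,5=11×3416930+8409500=45995730
r13: T_13,4=12×105258076+150917976=1414014888; T_13,5=12×45995730+105258076=657206836
r14: T_14,5=13×657206836+1414014888=9957703756
Read c(14,5) = 9957703756.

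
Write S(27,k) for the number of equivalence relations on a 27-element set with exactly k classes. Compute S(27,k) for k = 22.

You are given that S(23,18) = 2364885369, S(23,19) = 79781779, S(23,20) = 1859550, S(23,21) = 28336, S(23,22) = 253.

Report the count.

15015551265

[24] T[24,19]:19*79781779+2364885369=3880739170 · T[24,20]:20*1859550+79781779=116972779 · T[24,21]:21*28336+1859550=2454606 · T[24,22]:22*253+28336=33902
[25] T[25,20]:20*116972779+3880739170=6220194750 · T[25,21]:21*2454606+116972779=168519505 · T[25,22]:22*33902+2454606=3200450
[26] T[26,21]:21*168519505+6220194750=9759104355 · T[26,22]:22*3200450+168519505=238929405
[27] T[27,22]:22*238929405+9759104355=15015551265
Read S(27,22) = 15015551265.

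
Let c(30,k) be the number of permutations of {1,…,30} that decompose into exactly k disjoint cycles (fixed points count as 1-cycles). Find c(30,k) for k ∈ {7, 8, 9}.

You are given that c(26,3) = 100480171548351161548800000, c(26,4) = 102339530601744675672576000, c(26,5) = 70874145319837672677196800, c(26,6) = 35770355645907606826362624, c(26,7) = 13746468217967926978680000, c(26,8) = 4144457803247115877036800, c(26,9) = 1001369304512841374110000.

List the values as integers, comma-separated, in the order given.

11139316913434780466101123891200, 3674201658710345201899117607040, 981347603630155088295475765440

i=27: T(27,4)=100480171548351161548800000+26·102339530601744675672576000=2761307967193712729035776000 | T(27,5)=102339530601744675672576000+26·70874145319837672677196800=1945067308917524165279692800 | T(27,6)=70874145319837672677196800+26·35770355645907606826362624=1000903392113435450162625024 | T(27,7)=35770355645907606826362624+26·13746468217967926978680000=393178529313073708272042624 | T(27,8)=13746468217967926978680000+26·4144457803247115877036800=121502371102392939781636800 | T(27,9)=4144457803247115877036800+26·1001369304512841374110000=30180059720580991603896800
i=28: T(28,5)=2761307967193712729035776000+27·1945067308917524165279692800=55278125307966865191587481600 | T(28,6)=1945067308917524165279692800+27·1000903392113435450162625024=28969458895980281319670568448 | T(28,7)=1000903392113435450162625024+27·393178529313073708272042624=11616723683566425573507775872 | T(28,8)=393178529313073708272042624+27·121502371102392939781636800=3673742549077683082376236224 | T(28,9)=121502371102392939781636800+27·30180059720580991603896800=936363983558079713086850400
i=29: T(29,6)=55278125307966865191587481600+28·28969458895980281319670568448=866422974395414742142363398144 | T(29,7)=28969458895980281319670568448+28·11616723683566425573507775872=354237722035840197377888292864 | T(29,8)=11616723683566425573507775872+28·3673742549077683082376236224=114481515057741551880042390144 | T(29,9)=3673742549077683082376236224+28·936363983558079713086850400=29891934088703915048808047424
i=30: T(30,7)=866422974395414742142363398144+29·354237722035840197377888292864=11139316913434780466101123891200 | T(30,8)=354237722035840197377888292864+29·114481515057741551880042390144=3674201658710345201899117607040 | T(30,9)=114481515057741551880042390144+29·29891934088703915048808047424=981347603630155088295475765440
Read c(30,7) = 11139316913434780466101123891200, c(30,8) = 3674201658710345201899117607040, c(30,9) = 981347603630155088295475765440.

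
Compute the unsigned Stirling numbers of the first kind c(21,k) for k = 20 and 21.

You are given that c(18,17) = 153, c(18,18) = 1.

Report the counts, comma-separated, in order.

210, 1

[19] T[19,18]:18*1+153=171 · T[19,19]:18*0+1=1
[20] T[20,19]:19*1+171=190 · T[20,20]:19*0+1=1
[21] T[21,20]:20*1+190=210 · T[21,21]:20*0+1=1
Read c(21,20) = 210, c(21,21) = 1.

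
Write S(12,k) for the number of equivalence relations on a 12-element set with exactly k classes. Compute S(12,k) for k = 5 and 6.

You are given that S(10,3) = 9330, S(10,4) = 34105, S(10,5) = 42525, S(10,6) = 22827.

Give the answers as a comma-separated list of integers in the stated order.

1379400, 1323652

row 11: T[11][4]=4·34105+9330=145750  T[11][5]=5·42525+34105=246730  T[11][6]=6·22827+42525=179487
row 12: T[12][5]=5·246730+145750=1379400  T[12][6]=6·179487+246730=1323652
Read S(12,5) = 1379400, S(12,6) = 1323652.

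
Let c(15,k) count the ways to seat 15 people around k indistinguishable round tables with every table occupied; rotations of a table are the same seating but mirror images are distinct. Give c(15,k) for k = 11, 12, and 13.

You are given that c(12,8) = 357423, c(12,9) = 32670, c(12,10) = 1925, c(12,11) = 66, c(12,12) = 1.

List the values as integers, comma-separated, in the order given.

row 13: T[13][9]=12·32670+357423=749463  T[13][10]=12·1925+32670=55770  T[13][11]=12·66+1925=2717  T[13][12]=12·1+66=78  T[13][13]=12·0+1=1
row 14: T[14][10]=13·55770+749463=1474473  T[14][11]=13·2717+55770=91091  T[14][12]=13·78+2717=3731  T[14][13]=13·1+78=91
row 15: T[15][11]=14·91091+1474473=2749747  T[15][12]=14·3731+91091=143325  T[15][13]=14·91+3731=5005
Read c(15,11) = 2749747, c(15,12) = 143325, c(15,13) = 5005.

2749747, 143325, 5005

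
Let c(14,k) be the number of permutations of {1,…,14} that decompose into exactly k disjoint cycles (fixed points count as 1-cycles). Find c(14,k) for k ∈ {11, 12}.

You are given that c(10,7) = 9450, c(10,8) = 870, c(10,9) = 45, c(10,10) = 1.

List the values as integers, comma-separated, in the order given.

91091, 3731

r11: T_11,8=10×870+9450=18150; T_11,9=10×45+870=1320; T_11,10=10×1+45=55; T_11,11=10×0+1=1
r12: T_12,9=11×1320+18150=32670; T_12,10=11×55+1320=1925; T_12,11=11×1+55=66; T_12,12=11×0+1=1
r13: T_13,10=12×1925+32670=55770; T_13,11=12×66+1925=2717; T_13,12=12×1+66=78
r14: T_14,11=13×2717+55770=91091; T_14,12=13×78+2717=3731
Read c(14,11) = 91091, c(14,12) = 3731.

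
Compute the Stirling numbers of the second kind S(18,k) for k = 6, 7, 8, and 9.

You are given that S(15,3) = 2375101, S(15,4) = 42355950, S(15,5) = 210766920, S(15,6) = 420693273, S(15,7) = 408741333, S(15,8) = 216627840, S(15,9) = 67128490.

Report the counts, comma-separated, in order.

110687251039, 197462483400, 189036065010, 106175395755

@16  (16,4):42355950·4+2375101→171798901, (16,5):210766920·5+42355950→1096190550, (16,6):420693273·6+210766920→2734926558, (16,7):408741333·7+420693273→3281882604, (16,8):216627840·8+408741333→2141764053, (16,9):67128490·9+216627840→820784250
@17  (17,5):1096190550·5+171798901→5652751651, (17,6):2734926558·6+1096190550→17505749898, (17,7):3281882604·7+2734926558→25708104786, (17,8):2141764053·8+3281882604→20415995028, (17,9):820784250·9+2141764053→9528822303
@18  (18,6):17505749898·6+5652751651→110687251039, (18,7):25708104786·7+17505749898→197462483400, (18,8):20415995028·8+25708104786→189036065010, (18,9):9528822303·9+20415995028→106175395755
Read S(18,6) = 110687251039, S(18,7) = 197462483400, S(18,8) = 189036065010, S(18,9) = 106175395755.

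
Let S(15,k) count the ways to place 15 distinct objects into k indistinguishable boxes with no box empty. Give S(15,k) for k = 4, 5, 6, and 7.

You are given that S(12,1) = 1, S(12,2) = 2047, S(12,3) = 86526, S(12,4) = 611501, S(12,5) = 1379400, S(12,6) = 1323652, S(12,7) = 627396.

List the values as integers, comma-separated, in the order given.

[13] T[13,2]:2*2047+1=4095 · T[13,3]:3*86526+2047=261625 · T[13,4]:4*611501+86526=2532530 · T[13,5]:5*1379400+611501=7508501 · T[13,6]:6*1323652+1379400=9321312 · T[13,7]:7*627396+1323652=5715424
[14] T[14,3]:3*261625+4095=788970 · T[14,4]:4*2532530+261625=10391745 · T[14,5]:5*7508501+2532530=40075035 · T[14,6]:6*9321312+7508501=63436373 · T[14,7]:7*5715424+9321312=49329280
[15] T[15,4]:4*10391745+788970=42355950 · T[15,5]:5*40075035+10391745=210766920 · T[15,6]:6*63436373+40075035=420693273 · T[15,7]:7*49329280+63436373=408741333
Read S(15,4) = 42355950, S(15,5) = 210766920, S(15,6) = 420693273, S(15,7) = 408741333.

42355950, 210766920, 420693273, 408741333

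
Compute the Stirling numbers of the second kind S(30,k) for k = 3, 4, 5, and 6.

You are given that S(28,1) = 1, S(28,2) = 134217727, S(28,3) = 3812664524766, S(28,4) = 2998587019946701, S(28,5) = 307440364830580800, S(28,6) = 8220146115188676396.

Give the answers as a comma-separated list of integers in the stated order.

[29] T[29,2]:2*134217727+1=268435455 · T[29,3]:3*3812664524766+134217727=11438127792025 · T[29,4]:4*2998587019946701+3812664524766=11998160744311570 · T[29,5]:5*307440364830580800+2998587019946701=1540200411172850701 · T[29,6]:6*8220146115188676396+307440364830580800=49628317055962639176
[30] T[30,3]:3*11438127792025+268435455=34314651811530 · T[30,4]:4*11998160744311570+11438127792025=48004081105038305 · T[30,5]:5*1540200411172850701+11998160744311570=7713000216608565075 · T[30,6]:6*49628317055962639176+1540200411172850701=299310102746948685757
Read S(30,3) = 34314651811530, S(30,4) = 48004081105038305, S(30,5) = 7713000216608565075, S(30,6) = 299310102746948685757.

34314651811530, 48004081105038305, 7713000216608565075, 299310102746948685757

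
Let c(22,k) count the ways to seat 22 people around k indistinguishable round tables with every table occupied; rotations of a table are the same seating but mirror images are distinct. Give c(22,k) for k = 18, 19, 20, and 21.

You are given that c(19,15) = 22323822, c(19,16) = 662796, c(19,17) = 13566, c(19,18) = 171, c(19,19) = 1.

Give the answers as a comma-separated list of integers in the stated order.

79721796, 1689765, 25025, 231

i=20: T(20,16)=22323822+19·662796=34916946 | T(20,17)=662796+19·13566=920550 | T(20,18)=13566+19·171=16815 | T(20,19)=171+19·1=190 | T(20,20)=1+19·0=1
i=21: T(21,17)=34916946+20·920550=53327946 | T(21,18)=920550+20·16815=1256850 | T(21,19)=16815+20·190=20615 | T(21,20)=190+20·1=210 | T(21,21)=1+20·0=1
i=22: T(22,18)=53327946+21·1256850=79721796 | T(22,19)=1256850+21·20615=1689765 | T(22,20)=20615+21·210=25025 | T(22,21)=210+21·1=231
Read c(22,18) = 79721796, c(22,19) = 1689765, c(22,20) = 25025, c(22,21) = 231.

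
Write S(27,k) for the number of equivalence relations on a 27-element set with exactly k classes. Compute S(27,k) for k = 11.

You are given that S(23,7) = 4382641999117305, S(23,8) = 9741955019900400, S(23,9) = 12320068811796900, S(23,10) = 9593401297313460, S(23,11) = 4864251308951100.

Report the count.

[24] T[24,8]:8*9741955019900400+4382641999117305=82318282158320505 · T[24,9]:9*12320068811796900+9741955019900400=120622574326072500 · T[24,10]:10*9593401297313460+12320068811796900=108254081784931500 · T[24,11]:11*4864251308951100+9593401297313460=63100165695775560
[25] T[25,9]:9*120622574326072500+82318282158320505=1167921451092973005 · T[25,10]:10*108254081784931500+120622574326072500=1203163392175387500 · T[25,11]:11*63100165695775560+108254081784931500=802355904438462660
[26] T[26,10]:10*1203163392175387500+1167921451092973005=13199555372846848005 · T[26,11]:11*802355904438462660+1203163392175387500=10029078340998476760
[27] T[27,11]:11*10029078340998476760+13199555372846848005=123519417123830092365
Read S(27,11) = 123519417123830092365.

123519417123830092365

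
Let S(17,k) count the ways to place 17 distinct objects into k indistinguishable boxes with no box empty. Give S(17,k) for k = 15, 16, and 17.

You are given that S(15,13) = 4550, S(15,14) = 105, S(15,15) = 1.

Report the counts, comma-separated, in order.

[16] T[16,14]:14*105+4550=6020 · T[16,15]:15*1+105=120 · T[16,16]:16*0+1=1
[17] T[17,15]:15*120+6020=7820 · T[17,16]:16*1+120=136 · T[17,17]:17*0+1=1
Read S(17,15) = 7820, S(17,16) = 136, S(17,17) = 1.

7820, 136, 1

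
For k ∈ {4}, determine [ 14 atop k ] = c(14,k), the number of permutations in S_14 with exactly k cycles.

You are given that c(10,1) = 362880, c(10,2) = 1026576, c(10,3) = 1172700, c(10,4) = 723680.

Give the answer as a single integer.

i=11: T(11,1)=0+10·362880=3628800 | T(11,2)=362880+10·1026576=10628640 | T(11,3)=1026576+10·1172700=12753576 | T(11,4)=1172700+10·723680=8409500
i=12: T(12,2)=3628800+11·10628640=120543840 | T(12,3)=10628640+11·12753576=150917976 | T(12,4)=12753576+11·8409500=105258076
i=13: T(13,3)=120543840+12·150917976=1931559552 | T(13,4)=150917976+12·105258076=1414014888
i=14: T(14,4)=1931559552+13·1414014888=20313753096
Read c(14,4) = 20313753096.

20313753096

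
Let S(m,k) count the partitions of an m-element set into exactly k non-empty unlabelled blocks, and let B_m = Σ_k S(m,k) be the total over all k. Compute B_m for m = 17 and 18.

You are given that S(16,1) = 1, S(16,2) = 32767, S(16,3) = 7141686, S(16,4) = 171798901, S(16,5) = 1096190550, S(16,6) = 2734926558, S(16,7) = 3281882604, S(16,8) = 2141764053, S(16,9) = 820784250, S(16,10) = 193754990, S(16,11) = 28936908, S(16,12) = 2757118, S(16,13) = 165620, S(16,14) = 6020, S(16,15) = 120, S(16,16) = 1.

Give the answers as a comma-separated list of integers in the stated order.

row 17: T[17][1]=1·1+0=1  T[17][2]=2·32767+1=65535  T[17][3]=3·7141686+32767=21457825  T[17][4]=4·171798901+7141686=694337290  T[17][5]=5·1096190550+171798901=5652751651  T[17][6]=6·2734926558+1096190550=17505749898  T[17][7]=7·3281882604+2734926558=25708104786  T[17][8]=8·2141764053+3281882604=20415995028  T[17][9]=9·820784250+2141764053=9528822303  T[17][10]=10·193754990+820784250=2758334150  T[17][11]=11·28936908+193754990=512060978  T[17][12]=12·2757118+28936908=62022324  T[17][13]=13·165620+2757118=4910178  T[17][14]=14·6020+165620=249900  T[17][15]=15·120+6020=7820  T[17][16]=16·1+120=136  T[17][17]=17·0+1=1
row 18: T[18][1]=1·1+0=1  T[18][2]=2·65535+1=131071  T[18][3]=3·21457825+65535=64439010  T[18][4]=4·694337290+21457825=2798806985  T[18][5]=5·5652751651+694337290=28958095545  T[18][6]=6·17505749898+5652751651=110687251039  T[18][7]=7·25708104786+17505749898=197462483400  T[18][8]=8·20415995028+25708104786=189036065010  T[18][9]=9·9528822303+20415995028=106175395755  T[18][10]=10·2758334150+9528822303=37112163803  T[18][11]=11·512060978+2758334150=8391004908  T[18][12]=12·62022324+512060978=1256328866  T[18][13]=13·4910178+62022324=125854638  T[18][14]=14·249900+4910178=8408778  T[18][15]=15·7820+249900=367200  T[18][16]=16·136+7820=9996  T[18][17]=17·1+136=153  T[18][18]=18·0+1=1
B_17 = ΣS(17,k) = 1+65535+21457825+694337290+5652751651+17505749898+25708104786+20415995028+9528822303+2758334150+512060978+62022324+4910178+249900+7820+136+1 = 82864869804
B_18 = ΣS(18,k) = 1+131071+64439010+2798806985+28958095545+110687251039+197462483400+189036065010+106175395755+37112163803+8391004908+1256328866+125854638+8408778+367200+9996+153+1 = 682076806159

82864869804, 682076806159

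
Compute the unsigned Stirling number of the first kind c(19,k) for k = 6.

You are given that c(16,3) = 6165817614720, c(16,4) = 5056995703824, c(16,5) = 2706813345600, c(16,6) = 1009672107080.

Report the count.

row 17: T[17][4]=16·5056995703824+6165817614720=87077748875904  T[17][5]=16·2706813345600+5056995703824=48366009233424  T[17][6]=16·1009672107080+2706813345600=18861567058880
row 18: T[18][5]=17·48366009233424+87077748875904=909299905844112  T[18][6]=17·18861567058880+48366009233424=369012649234384
row 19: T[19][6]=18·369012649234384+909299905844112=7551527592063024
Read c(19,6) = 7551527592063024.

7551527592063024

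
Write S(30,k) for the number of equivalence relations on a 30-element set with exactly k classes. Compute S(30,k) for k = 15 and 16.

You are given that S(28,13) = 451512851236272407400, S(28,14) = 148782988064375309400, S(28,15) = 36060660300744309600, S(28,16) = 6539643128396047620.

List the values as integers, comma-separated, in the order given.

row 29: T[29][14]=14·148782988064375309400+451512851236272407400=2534474684137526739000  T[29][15]=15·36060660300744309600+148782988064375309400=689692892575539953400  T[29][16]=16·6539643128396047620+36060660300744309600=140694950355081071520
row 30: T[30][15]=15·689692892575539953400+2534474684137526739000=12879868072770626040000  T[30][16]=16·140694950355081071520+689692892575539953400=2940812098256837097720
Read S(30,15) = 12879868072770626040000, S(30,16) = 2940812098256837097720.

12879868072770626040000, 2940812098256837097720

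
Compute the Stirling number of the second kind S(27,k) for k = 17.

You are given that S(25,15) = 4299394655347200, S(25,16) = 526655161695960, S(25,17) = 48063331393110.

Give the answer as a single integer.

@26  (26,16):526655161695960·16+4299394655347200→12725877242482560, (26,17):48063331393110·17+526655161695960→1343731795378830
@27  (27,17):1343731795378830·17+12725877242482560→35569317763922670
Read S(27,17) = 35569317763922670.

35569317763922670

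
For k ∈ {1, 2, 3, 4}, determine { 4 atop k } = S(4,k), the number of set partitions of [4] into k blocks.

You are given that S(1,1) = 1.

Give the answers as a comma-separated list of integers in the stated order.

1, 7, 6, 1

[2] T[2,1]:1*1+0=1 · T[2,2]:2*0+1=1
[3] T[3,1]:1*1+0=1 · T[3,2]:2*1+1=3 · T[3,3]:3*0+1=1
[4] T[4,1]:1*1+0=1 · T[4,2]:2*3+1=7 · T[4,3]:3*1+3=6 · T[4,4]:4*0+1=1
Read S(4,1) = 1, S(4,2) = 7, S(4,3) = 6, S(4,4) = 1.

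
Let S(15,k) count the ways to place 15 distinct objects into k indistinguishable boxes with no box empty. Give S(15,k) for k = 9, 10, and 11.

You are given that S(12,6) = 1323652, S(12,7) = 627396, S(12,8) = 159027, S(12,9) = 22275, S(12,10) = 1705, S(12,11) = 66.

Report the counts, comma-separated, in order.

row 13: T[13][7]=7·627396+1323652=5715424  T[13][8]=8·159027+627396=1899612  T[13][9]=9·22275+159027=359502  T[13][10]=10·1705+22275=39325  T[13][11]=11·66+1705=2431
row 14: T[14][8]=8·1899612+5715424=20912320  T[14][9]=9·359502+1899612=5135130  T[14][10]=10·39325+359502=752752  T[14][11]=11·2431+39325=66066
row 15: T[15][9]=9·5135130+20912320=67128490  T[15][10]=10·752752+5135130=12662650  T[15][11]=11·66066+752752=1479478
Read S(15,9) = 67128490, S(15,10) = 12662650, S(15,11) = 1479478.

67128490, 12662650, 1479478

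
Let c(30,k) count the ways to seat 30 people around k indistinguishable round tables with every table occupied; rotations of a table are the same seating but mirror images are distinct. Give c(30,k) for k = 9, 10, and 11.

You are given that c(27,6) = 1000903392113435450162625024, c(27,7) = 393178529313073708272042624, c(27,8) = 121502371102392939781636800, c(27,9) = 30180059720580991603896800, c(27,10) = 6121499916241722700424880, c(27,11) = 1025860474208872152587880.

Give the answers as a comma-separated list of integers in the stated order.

@28  (28,7):393178529313073708272042624·27+1000903392113435450162625024→11616723683566425573507775872, (28,8):121502371102392939781636800·27+393178529313073708272042624→3673742549077683082376236224, (28,9):30180059720580991603896800·27+121502371102392939781636800→936363983558079713086850400, (28,10):6121499916241722700424880·27+30180059720580991603896800→195460557459107504515368560, (28,11):1025860474208872152587880·27+6121499916241722700424880→33819732719881270820297640
@29  (29,8):3673742549077683082376236224·28+11616723683566425573507775872→114481515057741551880042390144, (29,9):936363983558079713086850400·28+3673742549077683082376236224→29891934088703915048808047424, (29,10):195460557459107504515368560·28+936363983558079713086850400→6409259592413089839517170080, (29,11):33819732719881270820297640·28+195460557459107504515368560→1142413073615783087483702480
@30  (30,9):29891934088703915048808047424·29+114481515057741551880042390144→981347603630155088295475765440, (30,10):6409259592413089839517170080·29+29891934088703915048808047424→215760462268683520394805979744, (30,11):1142413073615783087483702480·29+6409259592413089839517170080→39539238727270799376544542000
Read c(30,9) = 981347603630155088295475765440, c(30,10) = 215760462268683520394805979744, c(30,11) = 39539238727270799376544542000.

981347603630155088295475765440, 215760462268683520394805979744, 39539238727270799376544542000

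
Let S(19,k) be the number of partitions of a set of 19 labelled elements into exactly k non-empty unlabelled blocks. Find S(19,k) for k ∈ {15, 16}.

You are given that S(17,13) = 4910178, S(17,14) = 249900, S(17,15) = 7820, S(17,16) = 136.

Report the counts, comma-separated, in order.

@18  (18,14):249900·14+4910178→8408778, (18,15):7820·15+249900→367200, (18,16):136·16+7820→9996
@19  (19,15):367200·15+8408778→13916778, (19,16):9996·16+367200→527136
Read S(19,15) = 13916778, S(19,16) = 527136.

13916778, 527136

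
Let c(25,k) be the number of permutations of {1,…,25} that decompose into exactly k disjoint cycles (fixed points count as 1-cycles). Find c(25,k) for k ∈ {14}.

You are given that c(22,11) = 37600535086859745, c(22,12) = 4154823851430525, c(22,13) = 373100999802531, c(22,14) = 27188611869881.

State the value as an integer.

r23: T_23,12=22×4154823851430525+37600535086859745=129006659818331295; T_23,13=22×373100999802531+4154823851430525=12363045847086207; T_23,14=22×27188611869881+373100999802531=971250460939913
r24: T_24,13=23×12363045847086207+129006659818331295=413356714301314056; T_24,14=23×971250460939913+12363045847086207=34701806448704206
r25: T_25,14=24×34701806448704206+413356714301314056=1246200069070215000
Read c(25,14) = 1246200069070215000.

1246200069070215000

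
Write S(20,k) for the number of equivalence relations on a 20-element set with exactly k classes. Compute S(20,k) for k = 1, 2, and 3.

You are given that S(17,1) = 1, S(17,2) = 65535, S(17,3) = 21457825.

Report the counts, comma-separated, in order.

[18] T[18,1]:1*1+0=1 · T[18,2]:2*65535+1=131071 · T[18,3]:3*21457825+65535=64439010
[19] T[19,1]:1*1+0=1 · T[19,2]:2*131071+1=262143 · T[19,3]:3*64439010+131071=193448101
[20] T[20,1]:1*1+0=1 · T[20,2]:2*262143+1=524287 · T[20,3]:3*193448101+262143=580606446
Read S(20,1) = 1, S(20,2) = 524287, S(20,3) = 580606446.

1, 524287, 580606446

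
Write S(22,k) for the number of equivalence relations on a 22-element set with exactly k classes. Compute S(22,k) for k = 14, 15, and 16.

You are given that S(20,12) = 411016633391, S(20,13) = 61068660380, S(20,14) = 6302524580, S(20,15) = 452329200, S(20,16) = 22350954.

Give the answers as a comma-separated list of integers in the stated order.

r21: T_21,13=13×61068660380+411016633391=1204909218331; T_21,14=14×6302524580+61068660380=149304004500; T_21,15=15×452329200+6302524580=13087462580; T_21,16=16×22350954+452329200=809944464
r22: T_22,14=14×149304004500+1204909218331=3295165281331; T_22,15=15×13087462580+149304004500=345615943200; T_22,16=16×809944464+13087462580=26046574004
Read S(22,14) = 3295165281331, S(22,15) = 345615943200, S(22,16) = 26046574004.

3295165281331, 345615943200, 26046574004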